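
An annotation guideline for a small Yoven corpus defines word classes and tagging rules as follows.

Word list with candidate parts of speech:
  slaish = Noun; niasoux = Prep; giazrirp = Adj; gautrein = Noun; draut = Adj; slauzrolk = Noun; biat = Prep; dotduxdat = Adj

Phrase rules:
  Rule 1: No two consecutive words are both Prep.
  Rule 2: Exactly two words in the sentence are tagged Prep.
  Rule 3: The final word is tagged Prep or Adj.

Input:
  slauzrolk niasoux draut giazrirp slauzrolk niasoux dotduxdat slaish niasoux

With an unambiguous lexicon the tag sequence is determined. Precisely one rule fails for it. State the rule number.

2

Fixed tagging: Noun Prep Adj Adj Noun Prep Adj Noun Prep.
Rule check: R1 holds, R2 violated, R3 holds.
Only rule 2 fails.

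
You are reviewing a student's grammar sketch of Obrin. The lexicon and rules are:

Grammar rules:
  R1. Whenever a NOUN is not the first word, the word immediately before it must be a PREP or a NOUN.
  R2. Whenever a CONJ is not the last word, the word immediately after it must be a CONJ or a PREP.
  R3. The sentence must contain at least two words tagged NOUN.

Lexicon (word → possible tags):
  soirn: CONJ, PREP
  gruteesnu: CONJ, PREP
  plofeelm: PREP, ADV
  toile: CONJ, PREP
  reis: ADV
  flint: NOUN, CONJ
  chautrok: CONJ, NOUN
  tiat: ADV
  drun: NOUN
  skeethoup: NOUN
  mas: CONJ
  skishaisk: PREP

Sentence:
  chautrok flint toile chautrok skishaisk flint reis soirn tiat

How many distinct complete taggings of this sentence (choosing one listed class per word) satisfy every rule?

7

Candidates per position — 1:chautrok {CONJ,NOUN}; 2:flint {NOUN,CONJ}; 3:toile {CONJ,PREP}; 4:chautrok {CONJ,NOUN}; 5:skishaisk {PREP}; 6:flint {NOUN,CONJ}; 7:reis {ADV}; 8:soirn {CONJ,PREP}; 9:tiat {ADV}.
There are 64 candidate sequences in total.
Checking each against the rules leaves 7 sequences.
Count = 7.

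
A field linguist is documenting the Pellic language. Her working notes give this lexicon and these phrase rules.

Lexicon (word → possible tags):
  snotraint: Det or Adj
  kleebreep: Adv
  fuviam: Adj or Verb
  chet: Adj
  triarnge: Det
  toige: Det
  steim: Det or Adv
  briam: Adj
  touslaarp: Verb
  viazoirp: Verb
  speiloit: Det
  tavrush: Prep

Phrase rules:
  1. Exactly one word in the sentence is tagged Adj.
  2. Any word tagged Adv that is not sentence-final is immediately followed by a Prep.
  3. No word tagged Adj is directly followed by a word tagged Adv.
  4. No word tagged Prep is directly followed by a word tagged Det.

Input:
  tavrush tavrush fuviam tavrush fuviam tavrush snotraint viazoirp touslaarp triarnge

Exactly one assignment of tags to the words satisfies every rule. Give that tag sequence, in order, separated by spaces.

Candidates per position — 1:tavrush {Prep}; 2:tavrush {Prep}; 3:fuviam {Adj,Verb}; 4:tavrush {Prep}; 5:fuviam {Adj,Verb}; 6:tavrush {Prep}; 7:snotraint {Det,Adj}; 8:viazoirp {Verb}; 9:touslaarp {Verb}; 10:triarnge {Det}.
If word 7 were Det, no tagging could satisfy rule 4; so word 7 is Adj.
If word 3 were Adj, no tagging could satisfy rule 1; so word 3 is Verb.
If word 5 were Adj, no tagging could satisfy rule 1; so word 5 is Verb.
The only consistent sequence is: Prep Prep Verb Prep Verb Prep Adj Verb Verb Det.
Verifying each rule — rule 1 ✓; rule 2 ✓; rule 3 ✓; rule 4 ✓.

Prep Prep Verb Prep Verb Prep Adj Verb Verb Det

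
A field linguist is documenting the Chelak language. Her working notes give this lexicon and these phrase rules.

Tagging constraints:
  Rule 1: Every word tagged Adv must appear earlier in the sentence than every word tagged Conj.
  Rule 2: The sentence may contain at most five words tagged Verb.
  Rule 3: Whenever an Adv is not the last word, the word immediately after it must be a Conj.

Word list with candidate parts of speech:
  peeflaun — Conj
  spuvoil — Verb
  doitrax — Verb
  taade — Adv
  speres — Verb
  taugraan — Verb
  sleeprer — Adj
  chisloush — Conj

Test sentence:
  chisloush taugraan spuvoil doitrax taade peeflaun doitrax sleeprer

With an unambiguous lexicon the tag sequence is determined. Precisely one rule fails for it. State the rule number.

1

Fixed tagging: Conj Verb Verb Verb Adv Conj Verb Adj.
Rule check: R1 violated, R2 holds, R3 holds.
Only rule 1 fails.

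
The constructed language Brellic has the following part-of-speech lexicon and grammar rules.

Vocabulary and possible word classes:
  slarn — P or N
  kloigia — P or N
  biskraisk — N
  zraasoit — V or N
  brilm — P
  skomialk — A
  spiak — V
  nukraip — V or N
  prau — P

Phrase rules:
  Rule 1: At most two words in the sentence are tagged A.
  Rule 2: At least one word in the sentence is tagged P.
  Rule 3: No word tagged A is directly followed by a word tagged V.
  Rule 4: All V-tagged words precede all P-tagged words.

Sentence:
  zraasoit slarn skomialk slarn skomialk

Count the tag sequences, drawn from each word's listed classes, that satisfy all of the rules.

6

Candidates per position — 1:zraasoit {V,N}; 2:slarn {P,N}; 3:skomialk {A}; 4:slarn {P,N}; 5:skomialk {A}.
There are 8 candidate sequences in total.
Checking each against the rules leaves 6 sequences.
Count = 6.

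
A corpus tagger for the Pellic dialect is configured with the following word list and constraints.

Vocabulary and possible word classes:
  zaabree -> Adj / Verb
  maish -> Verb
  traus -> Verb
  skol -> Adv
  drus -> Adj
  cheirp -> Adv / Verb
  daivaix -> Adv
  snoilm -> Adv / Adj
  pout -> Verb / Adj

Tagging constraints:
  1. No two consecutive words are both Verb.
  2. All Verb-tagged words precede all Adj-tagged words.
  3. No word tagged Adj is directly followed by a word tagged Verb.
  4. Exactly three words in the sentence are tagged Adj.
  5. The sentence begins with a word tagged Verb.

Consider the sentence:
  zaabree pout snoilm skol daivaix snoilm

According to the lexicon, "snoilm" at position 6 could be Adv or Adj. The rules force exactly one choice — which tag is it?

Candidates per position — 1:zaabree {Adj,Verb}; 2:pout {Verb,Adj}; 3:snoilm {Adv,Adj}; 4:skol {Adv}; 5:daivaix {Adv}; 6:snoilm {Adv,Adj}.
At position 1, choosing Adj makes rule 5 impossible to satisfy; hence Verb.
At position 2, choosing Verb makes rule 1 impossible to satisfy; hence Adj.
At position 3, choosing Adv makes rule 4 impossible to satisfy; hence Adj.
At position 6, choosing Adv makes rule 4 impossible to satisfy; hence Adj.
So the tagging must be: Verb Adj Adj Adv Adv Adj.
Checking: rule 1 holds; rule 2 holds; rule 3 holds; rule 4 holds; rule 5 holds.

Adj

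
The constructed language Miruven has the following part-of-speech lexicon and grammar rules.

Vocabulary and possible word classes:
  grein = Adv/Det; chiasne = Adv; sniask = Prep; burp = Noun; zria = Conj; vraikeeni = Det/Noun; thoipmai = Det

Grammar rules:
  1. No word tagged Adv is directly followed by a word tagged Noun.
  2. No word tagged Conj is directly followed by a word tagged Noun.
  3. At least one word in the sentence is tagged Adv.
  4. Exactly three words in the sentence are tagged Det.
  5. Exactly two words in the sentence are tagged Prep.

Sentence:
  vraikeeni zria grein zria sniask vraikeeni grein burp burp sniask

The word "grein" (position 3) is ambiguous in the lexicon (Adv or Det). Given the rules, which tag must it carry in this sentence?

Adv

Candidates per position — 1:vraikeeni {Det,Noun}; 2:zria {Conj}; 3:grein {Adv,Det}; 4:zria {Conj}; 5:sniask {Prep}; 6:vraikeeni {Det,Noun}; 7:grein {Adv,Det}; 8:burp {Noun}; 9:burp {Noun}; 10:sniask {Prep}.
Position 7: tagging it Adv would leave rule 1 unsatisfiable, so it must be Det.
Position 3: tagging it Det would leave rule 3 unsatisfiable, so it must be Adv.
Position 6: tagging it Noun would leave rule 4 unsatisfiable, so it must be Det.
Position 1: tagging it Noun would leave rule 4 unsatisfiable, so it must be Det.
So the tagging must be: Det Conj Adv Conj Prep Det Det Noun Noun Prep.
Checking: rule 1 holds; rule 2 holds; rule 3 holds; rule 4 holds; rule 5 holds.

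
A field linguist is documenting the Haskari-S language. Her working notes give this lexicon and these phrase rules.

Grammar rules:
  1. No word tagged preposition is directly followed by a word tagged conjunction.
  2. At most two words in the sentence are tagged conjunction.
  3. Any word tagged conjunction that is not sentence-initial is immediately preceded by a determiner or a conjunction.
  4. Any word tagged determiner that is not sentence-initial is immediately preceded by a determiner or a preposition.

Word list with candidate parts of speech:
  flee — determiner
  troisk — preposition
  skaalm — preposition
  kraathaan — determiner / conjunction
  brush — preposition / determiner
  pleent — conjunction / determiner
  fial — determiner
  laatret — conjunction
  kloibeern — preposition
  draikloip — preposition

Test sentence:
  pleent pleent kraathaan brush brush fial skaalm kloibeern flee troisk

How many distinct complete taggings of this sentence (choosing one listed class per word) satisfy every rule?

Candidates per position — 1:pleent {conjunction,determiner}; 2:pleent {conjunction,determiner}; 3:kraathaan {determiner,conjunction}; 4:brush {preposition,determiner}; 5:brush {preposition,determiner}; 6:fial {determiner}; 7:skaalm {preposition}; 8:kloibeern {preposition}; 9:flee {determiner}; 10:troisk {preposition}.
There are 32 candidate sequences in total.
Checking each against the rules leaves 8 sequences.
Count = 8.

8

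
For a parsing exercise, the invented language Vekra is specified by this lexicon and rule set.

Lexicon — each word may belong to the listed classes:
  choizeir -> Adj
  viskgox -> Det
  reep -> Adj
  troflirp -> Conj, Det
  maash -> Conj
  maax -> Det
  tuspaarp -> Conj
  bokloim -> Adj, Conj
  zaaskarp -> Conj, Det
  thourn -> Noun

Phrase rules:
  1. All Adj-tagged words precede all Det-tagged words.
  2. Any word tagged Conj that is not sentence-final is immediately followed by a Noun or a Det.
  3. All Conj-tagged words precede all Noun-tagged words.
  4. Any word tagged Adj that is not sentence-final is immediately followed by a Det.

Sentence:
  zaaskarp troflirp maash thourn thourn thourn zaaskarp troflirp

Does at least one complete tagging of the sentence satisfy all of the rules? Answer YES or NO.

Candidates per position — 1:zaaskarp {Conj,Det}; 2:troflirp {Conj,Det}; 3:maash {Conj}; 4:thourn {Noun}; 5:thourn {Noun}; 6:thourn {Noun}; 7:zaaskarp {Conj,Det}; 8:troflirp {Conj,Det}.
One satisfying assignment: Det Det Conj Noun Noun Noun Det Det.
Check: rule 1 ok; rule 2 ok; rule 3 ok; rule 4 ok.

YES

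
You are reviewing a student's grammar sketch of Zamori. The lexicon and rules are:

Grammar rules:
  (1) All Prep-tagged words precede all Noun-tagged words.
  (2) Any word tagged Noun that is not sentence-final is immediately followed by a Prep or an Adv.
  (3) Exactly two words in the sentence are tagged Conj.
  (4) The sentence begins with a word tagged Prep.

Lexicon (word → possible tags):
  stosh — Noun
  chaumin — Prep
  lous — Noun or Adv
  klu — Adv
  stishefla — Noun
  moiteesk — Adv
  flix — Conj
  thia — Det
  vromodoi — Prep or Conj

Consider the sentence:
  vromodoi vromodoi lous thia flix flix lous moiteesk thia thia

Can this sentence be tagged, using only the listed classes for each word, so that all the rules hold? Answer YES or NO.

YES

Candidates per position — 1:vromodoi {Prep,Conj}; 2:vromodoi {Prep,Conj}; 3:lous {Noun,Adv}; 4:thia {Det}; 5:flix {Conj}; 6:flix {Conj}; 7:lous {Noun,Adv}; 8:moiteesk {Adv}; 9:thia {Det}; 10:thia {Det}.
One satisfying assignment: Prep Prep Adv Det Conj Conj Adv Adv Det Det.
Check: rule 1 ✓; rule 2 ✓; rule 3 ✓; rule 4 ✓.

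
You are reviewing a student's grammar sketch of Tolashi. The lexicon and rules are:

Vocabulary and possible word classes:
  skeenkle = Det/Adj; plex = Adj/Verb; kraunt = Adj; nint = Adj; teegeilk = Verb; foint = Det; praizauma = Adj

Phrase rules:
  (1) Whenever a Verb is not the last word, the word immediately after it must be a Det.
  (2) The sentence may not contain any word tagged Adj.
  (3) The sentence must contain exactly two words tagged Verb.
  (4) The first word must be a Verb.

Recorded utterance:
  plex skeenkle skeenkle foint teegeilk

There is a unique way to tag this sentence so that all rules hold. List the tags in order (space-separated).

Candidates per position — 1:plex {Adj,Verb}; 2:skeenkle {Det,Adj}; 3:skeenkle {Det,Adj}; 4:foint {Det}; 5:teegeilk {Verb}.
Position 1: Adj is ruled out by rule 2; that leaves Verb.
Position 2: Adj is ruled out by rule 1; that leaves Det.
Position 3: Adj is ruled out by rule 2; that leaves Det.
So the tagging must be: Verb Det Det Det Verb.
Verifying each rule — rule 1 holds; rule 2 holds; rule 3 holds; rule 4 holds.

Verb Det Det Det Verb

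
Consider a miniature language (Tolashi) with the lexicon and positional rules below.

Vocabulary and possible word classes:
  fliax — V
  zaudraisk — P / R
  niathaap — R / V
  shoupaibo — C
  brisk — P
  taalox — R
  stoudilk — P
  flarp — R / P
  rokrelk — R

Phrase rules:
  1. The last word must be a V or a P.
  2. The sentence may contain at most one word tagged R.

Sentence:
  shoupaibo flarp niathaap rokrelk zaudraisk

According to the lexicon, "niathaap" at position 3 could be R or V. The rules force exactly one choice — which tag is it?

Candidates per position — 1:shoupaibo {C}; 2:flarp {R,P}; 3:niathaap {R,V}; 4:rokrelk {R}; 5:zaudraisk {P,R}.
Word 2 cannot be R — rule 2 would then fail for every completion. It is P.
Word 3 cannot be R — rule 2 would then fail for every completion. It is V.
Word 5 cannot be R — rule 1 would then fail for every completion. It is P.
The unique satisfying tagging is: C P V R P.
Check: rule 1 ok; rule 2 ok.

V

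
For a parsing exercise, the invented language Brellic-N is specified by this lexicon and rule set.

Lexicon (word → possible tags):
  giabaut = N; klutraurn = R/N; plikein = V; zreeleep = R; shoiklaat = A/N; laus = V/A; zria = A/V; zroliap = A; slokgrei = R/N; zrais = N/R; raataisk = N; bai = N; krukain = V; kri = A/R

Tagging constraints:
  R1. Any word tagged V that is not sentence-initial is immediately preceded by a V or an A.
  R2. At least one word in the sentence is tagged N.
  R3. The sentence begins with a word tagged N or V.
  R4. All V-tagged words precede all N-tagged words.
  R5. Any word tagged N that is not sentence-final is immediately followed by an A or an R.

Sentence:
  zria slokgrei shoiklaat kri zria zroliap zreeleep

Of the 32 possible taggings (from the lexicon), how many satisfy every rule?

4

Candidates per position — 1:zria {A,V}; 2:slokgrei {R,N}; 3:shoiklaat {A,N}; 4:kri {A,R}; 5:zria {A,V}; 6:zroliap {A}; 7:zreeleep {R}.
There are 32 candidate sequences in total.
The sequences that satisfy every rule: V R N A A A R; V R N R A A R; V N A A A A R; V N A R A A R.
Count = 4.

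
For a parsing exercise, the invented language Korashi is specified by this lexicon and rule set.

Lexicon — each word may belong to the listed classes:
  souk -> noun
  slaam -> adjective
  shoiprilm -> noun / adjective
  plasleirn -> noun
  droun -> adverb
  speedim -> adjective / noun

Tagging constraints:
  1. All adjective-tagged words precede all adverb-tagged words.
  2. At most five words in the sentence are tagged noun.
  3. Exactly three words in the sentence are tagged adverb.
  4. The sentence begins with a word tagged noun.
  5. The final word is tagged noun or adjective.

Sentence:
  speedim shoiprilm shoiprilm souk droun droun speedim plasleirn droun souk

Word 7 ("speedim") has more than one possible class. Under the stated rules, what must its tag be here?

noun

Candidates per position — 1:speedim {adjective,noun}; 2:shoiprilm {noun,adjective}; 3:shoiprilm {noun,adjective}; 4:souk {noun}; 5:droun {adverb}; 6:droun {adverb}; 7:speedim {adjective,noun}; 8:plasleirn {noun}; 9:droun {adverb}; 10:souk {noun}.
Position 1: tagging it adjective would leave rule 4 unsatisfiable, so it must be noun.
Position 7: tagging it adjective would leave rule 1 unsatisfiable, so it must be noun.
Position 2: tagging it noun would leave rule 2 unsatisfiable, so it must be adjective.
Position 3: tagging it noun would leave rule 2 unsatisfiable, so it must be adjective.
The only consistent sequence is: noun adjective adjective noun adverb adverb noun noun adverb noun.
Rule-by-rule: rule 1 holds; rule 2 holds; rule 3 holds; rule 4 holds; rule 5 holds.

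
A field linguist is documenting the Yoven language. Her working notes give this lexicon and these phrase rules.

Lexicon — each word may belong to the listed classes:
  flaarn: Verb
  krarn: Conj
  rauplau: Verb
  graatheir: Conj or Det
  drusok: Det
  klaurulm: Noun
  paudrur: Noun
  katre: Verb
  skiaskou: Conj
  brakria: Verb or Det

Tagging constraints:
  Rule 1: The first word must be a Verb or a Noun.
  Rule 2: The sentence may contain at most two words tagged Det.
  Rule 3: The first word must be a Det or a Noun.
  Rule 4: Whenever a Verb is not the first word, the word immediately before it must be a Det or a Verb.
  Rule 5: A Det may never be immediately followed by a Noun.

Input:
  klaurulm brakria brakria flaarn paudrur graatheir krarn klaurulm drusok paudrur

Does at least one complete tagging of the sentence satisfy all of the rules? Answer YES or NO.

Candidates per position — 1:klaurulm {Noun}; 2:brakria {Verb,Det}; 3:brakria {Verb,Det}; 4:flaarn {Verb}; 5:paudrur {Noun}; 6:graatheir {Conj,Det}; 7:krarn {Conj}; 8:klaurulm {Noun}; 9:drusok {Det}; 10:paudrur {Noun}.
Rule 5 cannot be satisfied by any choice of tags from the lexicon.
So there is no consistent tagging.

NO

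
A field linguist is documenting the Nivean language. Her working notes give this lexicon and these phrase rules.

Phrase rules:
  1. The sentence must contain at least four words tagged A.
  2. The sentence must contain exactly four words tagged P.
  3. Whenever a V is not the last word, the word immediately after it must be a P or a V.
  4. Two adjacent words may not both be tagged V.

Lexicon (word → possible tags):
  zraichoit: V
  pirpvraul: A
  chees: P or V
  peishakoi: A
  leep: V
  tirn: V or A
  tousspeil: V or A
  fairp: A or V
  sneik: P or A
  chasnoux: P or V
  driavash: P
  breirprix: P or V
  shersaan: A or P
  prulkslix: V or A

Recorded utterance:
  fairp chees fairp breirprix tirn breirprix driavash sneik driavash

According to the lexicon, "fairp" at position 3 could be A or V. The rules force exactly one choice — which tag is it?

A

Candidates per position — 1:fairp {A,V}; 2:chees {P,V}; 3:fairp {A,V}; 4:breirprix {P,V}; 5:tirn {V,A}; 6:breirprix {P,V}; 7:driavash {P}; 8:sneik {P,A}; 9:driavash {P}.
At position 1, choosing V makes rule 1 impossible to satisfy; hence A.
At position 3, choosing V makes rule 1 impossible to satisfy; hence A.
At position 5, choosing V makes rule 1 impossible to satisfy; hence A.
At position 8, choosing P makes rule 1 impossible to satisfy; hence A.
At position 2, choosing V makes rule 3 impossible to satisfy; hence P.
At position 4, choosing V makes rule 3 impossible to satisfy; hence P.
At position 6, choosing P makes rule 2 impossible to satisfy; hence V.
The unique satisfying tagging is: A P A P A V P A P.
Rule-by-rule: rule 1 ✓; rule 2 ✓; rule 3 ✓; rule 4 ✓.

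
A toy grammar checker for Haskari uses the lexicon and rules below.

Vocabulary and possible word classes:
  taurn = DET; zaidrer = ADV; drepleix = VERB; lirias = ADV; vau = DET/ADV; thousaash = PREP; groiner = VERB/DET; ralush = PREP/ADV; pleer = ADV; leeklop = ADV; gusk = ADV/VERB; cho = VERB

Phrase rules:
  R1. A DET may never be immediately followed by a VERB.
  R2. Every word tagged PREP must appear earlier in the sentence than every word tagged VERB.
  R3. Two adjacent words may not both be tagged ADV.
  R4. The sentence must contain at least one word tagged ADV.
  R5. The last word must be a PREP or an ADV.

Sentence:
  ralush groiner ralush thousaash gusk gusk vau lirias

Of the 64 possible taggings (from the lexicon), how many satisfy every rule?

12

Candidates per position — 1:ralush {PREP,ADV}; 2:groiner {VERB,DET}; 3:ralush {PREP,ADV}; 4:thousaash {PREP}; 5:gusk {ADV,VERB}; 6:gusk {ADV,VERB}; 7:vau {DET,ADV}; 8:lirias {ADV}.
There are 64 candidate sequences in total.
Checking each against the rules leaves 12 sequences.
Count = 12.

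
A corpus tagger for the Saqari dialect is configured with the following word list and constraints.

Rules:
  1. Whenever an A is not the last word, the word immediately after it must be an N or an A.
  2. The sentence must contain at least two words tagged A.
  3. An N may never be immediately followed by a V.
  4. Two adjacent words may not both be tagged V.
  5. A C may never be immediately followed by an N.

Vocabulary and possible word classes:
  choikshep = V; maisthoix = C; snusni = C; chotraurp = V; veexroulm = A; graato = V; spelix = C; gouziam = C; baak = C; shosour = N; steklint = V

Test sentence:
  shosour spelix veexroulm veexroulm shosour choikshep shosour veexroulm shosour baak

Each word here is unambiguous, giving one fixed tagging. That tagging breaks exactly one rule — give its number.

Fixed tagging: N C A A N V N A N C.
Checking each rule: R1 pass, R2 pass, R3 fail, R4 pass, R5 pass.
Only rule 3 fails.

3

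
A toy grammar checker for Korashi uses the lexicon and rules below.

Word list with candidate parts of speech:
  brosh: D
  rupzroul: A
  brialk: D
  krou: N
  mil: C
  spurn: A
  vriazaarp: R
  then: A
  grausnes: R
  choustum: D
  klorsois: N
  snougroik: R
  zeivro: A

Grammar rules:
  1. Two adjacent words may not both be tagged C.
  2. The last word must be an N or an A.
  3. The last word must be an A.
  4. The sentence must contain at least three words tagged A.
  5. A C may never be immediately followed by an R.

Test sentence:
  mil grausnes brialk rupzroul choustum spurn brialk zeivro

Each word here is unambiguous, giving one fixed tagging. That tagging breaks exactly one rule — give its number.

Fixed tagging: C R D A D A D A.
Checking each rule: R1 holds, R2 holds, R3 holds, R4 holds, R5 violated.
Only rule 5 fails.

5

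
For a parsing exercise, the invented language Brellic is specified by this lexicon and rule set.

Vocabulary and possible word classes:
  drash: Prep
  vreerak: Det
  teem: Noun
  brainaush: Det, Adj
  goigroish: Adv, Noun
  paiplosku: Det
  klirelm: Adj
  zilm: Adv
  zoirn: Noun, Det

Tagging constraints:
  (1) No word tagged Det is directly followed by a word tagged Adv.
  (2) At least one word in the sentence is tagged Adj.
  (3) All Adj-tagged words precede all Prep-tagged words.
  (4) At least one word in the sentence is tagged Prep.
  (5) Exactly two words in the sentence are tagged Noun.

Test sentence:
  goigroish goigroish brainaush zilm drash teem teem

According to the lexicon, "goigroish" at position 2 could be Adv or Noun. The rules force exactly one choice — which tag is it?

Adv

Candidates per position — 1:goigroish {Adv,Noun}; 2:goigroish {Adv,Noun}; 3:brainaush {Det,Adj}; 4:zilm {Adv}; 5:drash {Prep}; 6:teem {Noun}; 7:teem {Noun}.
At position 1, choosing Noun makes rule 5 impossible to satisfy; hence Adv.
At position 2, choosing Noun makes rule 5 impossible to satisfy; hence Adv.
At position 3, choosing Det makes rule 1 impossible to satisfy; hence Adj.
So the tagging must be: Adv Adv Adj Adv Prep Noun Noun.
Checking: rule 1 satisfied; rule 2 satisfied; rule 3 satisfied; rule 4 satisfied; rule 5 satisfied.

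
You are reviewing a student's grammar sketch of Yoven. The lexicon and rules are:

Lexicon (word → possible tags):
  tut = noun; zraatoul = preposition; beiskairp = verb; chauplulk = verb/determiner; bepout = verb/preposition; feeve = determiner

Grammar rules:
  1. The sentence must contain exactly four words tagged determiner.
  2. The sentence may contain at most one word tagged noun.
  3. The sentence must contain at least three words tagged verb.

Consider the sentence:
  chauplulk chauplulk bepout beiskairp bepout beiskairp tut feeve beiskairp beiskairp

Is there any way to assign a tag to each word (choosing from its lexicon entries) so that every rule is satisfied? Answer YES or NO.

NO

Candidates per position — 1:chauplulk {verb,determiner}; 2:chauplulk {verb,determiner}; 3:bepout {verb,preposition}; 4:beiskairp {verb}; 5:bepout {verb,preposition}; 6:beiskairp {verb}; 7:tut {noun}; 8:feeve {determiner}; 9:beiskairp {verb}; 10:beiskairp {verb}.
Rule 1 cannot be satisfied by any choice of tags from the lexicon.
So there is no consistent tagging.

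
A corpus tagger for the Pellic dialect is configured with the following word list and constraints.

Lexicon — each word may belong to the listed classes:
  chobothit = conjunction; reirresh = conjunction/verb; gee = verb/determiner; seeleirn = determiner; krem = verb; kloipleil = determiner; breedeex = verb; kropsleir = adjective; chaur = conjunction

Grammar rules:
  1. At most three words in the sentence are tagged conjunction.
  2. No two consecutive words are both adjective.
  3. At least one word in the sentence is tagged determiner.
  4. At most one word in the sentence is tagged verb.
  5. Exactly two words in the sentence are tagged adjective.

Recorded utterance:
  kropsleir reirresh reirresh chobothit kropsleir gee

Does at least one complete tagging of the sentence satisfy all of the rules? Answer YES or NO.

Candidates per position — 1:kropsleir {adjective}; 2:reirresh {conjunction,verb}; 3:reirresh {conjunction,verb}; 4:chobothit {conjunction}; 5:kropsleir {adjective}; 6:gee {verb,determiner}.
One satisfying assignment: adjective conjunction verb conjunction adjective determiner.
Rule-by-rule: rule 1 ✓; rule 2 ✓; rule 3 ✓; rule 4 ✓; rule 5 ✓.

YES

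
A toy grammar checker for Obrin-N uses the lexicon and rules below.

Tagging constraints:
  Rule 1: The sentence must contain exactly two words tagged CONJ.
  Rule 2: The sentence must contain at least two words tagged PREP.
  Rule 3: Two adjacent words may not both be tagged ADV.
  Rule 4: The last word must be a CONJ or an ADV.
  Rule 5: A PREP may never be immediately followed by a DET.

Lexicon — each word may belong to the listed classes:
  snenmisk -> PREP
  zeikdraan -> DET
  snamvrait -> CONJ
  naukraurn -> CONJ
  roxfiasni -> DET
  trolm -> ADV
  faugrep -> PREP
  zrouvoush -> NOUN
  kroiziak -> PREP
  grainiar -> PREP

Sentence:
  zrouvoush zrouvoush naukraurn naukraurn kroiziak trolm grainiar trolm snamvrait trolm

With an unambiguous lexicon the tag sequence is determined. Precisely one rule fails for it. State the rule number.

Fixed tagging: NOUN NOUN CONJ CONJ PREP ADV PREP ADV CONJ ADV.
Checking each rule: R1 fail, R2 pass, R3 pass, R4 pass, R5 pass.
Only rule 1 fails.

1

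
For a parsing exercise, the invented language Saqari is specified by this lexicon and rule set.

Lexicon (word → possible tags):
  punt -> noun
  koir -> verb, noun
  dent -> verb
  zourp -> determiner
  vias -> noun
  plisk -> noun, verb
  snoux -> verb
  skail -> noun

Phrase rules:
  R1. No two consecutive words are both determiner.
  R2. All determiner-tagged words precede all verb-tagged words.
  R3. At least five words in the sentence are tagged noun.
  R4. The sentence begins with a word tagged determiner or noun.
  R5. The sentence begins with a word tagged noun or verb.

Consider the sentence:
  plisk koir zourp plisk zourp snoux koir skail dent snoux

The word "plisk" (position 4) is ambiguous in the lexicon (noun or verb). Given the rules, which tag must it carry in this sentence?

noun

Candidates per position — 1:plisk {noun,verb}; 2:koir {verb,noun}; 3:zourp {determiner}; 4:plisk {noun,verb}; 5:zourp {determiner}; 6:snoux {verb}; 7:koir {verb,noun}; 8:skail {noun}; 9:dent {verb}; 10:snoux {verb}.
Position 1: verb is ruled out by rule 2; that leaves noun.
Position 2: verb is ruled out by rule 2; that leaves noun.
Position 4: verb is ruled out by rule 2; that leaves noun.
Position 7: verb is ruled out by rule 3; that leaves noun.
That leaves exactly one tagging: noun noun determiner noun determiner verb noun noun verb verb.
Verifying each rule — rule 1 ok; rule 2 ok; rule 3 ok; rule 4 ok; rule 5 ok.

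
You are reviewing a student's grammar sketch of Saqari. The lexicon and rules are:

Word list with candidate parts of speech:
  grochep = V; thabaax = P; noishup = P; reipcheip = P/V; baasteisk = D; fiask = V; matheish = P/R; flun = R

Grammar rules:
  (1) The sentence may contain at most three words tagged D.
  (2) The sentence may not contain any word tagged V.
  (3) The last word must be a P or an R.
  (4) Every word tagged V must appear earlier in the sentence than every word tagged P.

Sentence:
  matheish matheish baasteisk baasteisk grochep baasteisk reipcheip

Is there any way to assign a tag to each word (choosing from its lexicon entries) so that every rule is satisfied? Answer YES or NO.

NO

Candidates per position — 1:matheish {P,R}; 2:matheish {P,R}; 3:baasteisk {D}; 4:baasteisk {D}; 5:grochep {V}; 6:baasteisk {D}; 7:reipcheip {P,V}.
Rule 2 cannot be satisfied by any choice of tags from the lexicon.
So there is no consistent tagging.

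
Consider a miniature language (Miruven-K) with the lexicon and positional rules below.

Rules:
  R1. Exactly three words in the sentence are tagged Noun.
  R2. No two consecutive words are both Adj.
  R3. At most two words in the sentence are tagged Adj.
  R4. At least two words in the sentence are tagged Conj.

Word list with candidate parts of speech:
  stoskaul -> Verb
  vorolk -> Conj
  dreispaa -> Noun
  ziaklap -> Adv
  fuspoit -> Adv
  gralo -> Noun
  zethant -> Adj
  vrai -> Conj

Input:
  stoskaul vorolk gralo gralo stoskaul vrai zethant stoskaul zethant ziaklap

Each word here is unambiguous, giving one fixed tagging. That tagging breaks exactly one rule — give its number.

1

Fixed tagging: Verb Conj Noun Noun Verb Conj Adj Verb Adj Adv.
Rule check: R1 ✗, R2 ✓, R3 ✓, R4 ✓.
Only rule 1 fails.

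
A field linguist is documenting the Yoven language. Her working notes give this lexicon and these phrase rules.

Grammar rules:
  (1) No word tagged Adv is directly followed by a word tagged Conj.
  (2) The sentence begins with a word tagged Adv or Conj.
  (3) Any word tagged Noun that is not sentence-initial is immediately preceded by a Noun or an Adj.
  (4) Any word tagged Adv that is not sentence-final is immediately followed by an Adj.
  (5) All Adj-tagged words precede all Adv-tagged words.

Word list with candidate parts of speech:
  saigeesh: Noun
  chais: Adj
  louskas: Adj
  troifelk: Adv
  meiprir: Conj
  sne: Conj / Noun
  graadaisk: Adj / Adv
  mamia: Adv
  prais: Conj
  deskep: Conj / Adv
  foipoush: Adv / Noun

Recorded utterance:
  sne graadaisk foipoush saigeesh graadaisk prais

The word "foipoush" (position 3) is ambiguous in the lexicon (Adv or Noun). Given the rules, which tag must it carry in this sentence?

Noun

Candidates per position — 1:sne {Conj,Noun}; 2:graadaisk {Adj,Adv}; 3:foipoush {Adv,Noun}; 4:saigeesh {Noun}; 5:graadaisk {Adj,Adv}; 6:prais {Conj}.
Position 1: tagging it Noun would leave rule 2 unsatisfiable, so it must be Conj.
Position 2: tagging it Adv would leave rule 3 unsatisfiable, so it must be Adj.
Position 3: tagging it Adv would leave rule 3 unsatisfiable, so it must be Noun.
Position 5: tagging it Adv would leave rule 1 unsatisfiable, so it must be Adj.
So the tagging must be: Conj Adj Noun Noun Adj Conj.
Verifying each rule — rule 1 holds; rule 2 holds; rule 3 holds; rule 4 holds; rule 5 holds.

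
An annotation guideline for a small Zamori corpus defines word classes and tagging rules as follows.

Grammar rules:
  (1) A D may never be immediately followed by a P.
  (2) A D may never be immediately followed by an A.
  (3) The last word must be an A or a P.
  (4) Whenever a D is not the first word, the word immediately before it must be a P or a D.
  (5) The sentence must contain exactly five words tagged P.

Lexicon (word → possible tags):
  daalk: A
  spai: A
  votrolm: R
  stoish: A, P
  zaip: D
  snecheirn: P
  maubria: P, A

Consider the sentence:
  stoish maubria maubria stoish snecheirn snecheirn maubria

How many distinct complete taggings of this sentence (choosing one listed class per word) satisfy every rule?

Candidates per position — 1:stoish {A,P}; 2:maubria {P,A}; 3:maubria {P,A}; 4:stoish {A,P}; 5:snecheirn {P}; 6:snecheirn {P}; 7:maubria {P,A}.
There are 32 candidate sequences in total.
Checking each against the rules leaves 10 sequences.
Count = 10.

10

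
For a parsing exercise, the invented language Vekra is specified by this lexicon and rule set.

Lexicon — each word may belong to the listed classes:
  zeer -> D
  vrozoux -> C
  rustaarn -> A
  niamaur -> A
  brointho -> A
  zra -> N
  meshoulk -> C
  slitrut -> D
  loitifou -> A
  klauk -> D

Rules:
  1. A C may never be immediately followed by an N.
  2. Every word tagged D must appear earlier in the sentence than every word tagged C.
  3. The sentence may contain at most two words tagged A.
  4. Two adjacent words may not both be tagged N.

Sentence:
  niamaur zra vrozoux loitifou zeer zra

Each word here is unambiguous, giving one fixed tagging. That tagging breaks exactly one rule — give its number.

2

Fixed tagging: A N C A D N.
Rule check: R1 holds, R2 violated, R3 holds, R4 holds.
Only rule 2 fails.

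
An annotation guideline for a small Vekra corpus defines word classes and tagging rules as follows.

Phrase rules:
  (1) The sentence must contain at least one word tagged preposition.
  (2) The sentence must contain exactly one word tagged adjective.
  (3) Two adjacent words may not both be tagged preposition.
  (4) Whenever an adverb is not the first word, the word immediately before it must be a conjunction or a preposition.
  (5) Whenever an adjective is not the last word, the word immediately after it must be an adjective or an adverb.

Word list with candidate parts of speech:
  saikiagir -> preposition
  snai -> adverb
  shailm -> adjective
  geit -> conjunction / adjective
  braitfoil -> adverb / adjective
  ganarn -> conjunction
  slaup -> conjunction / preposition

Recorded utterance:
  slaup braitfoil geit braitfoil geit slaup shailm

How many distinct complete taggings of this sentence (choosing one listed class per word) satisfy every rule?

Candidates per position — 1:slaup {conjunction,preposition}; 2:braitfoil {adverb,adjective}; 3:geit {conjunction,adjective}; 4:braitfoil {adverb,adjective}; 5:geit {conjunction,adjective}; 6:slaup {conjunction,preposition}; 7:shailm {adjective}.
There are 64 candidate sequences in total.
The sequences that satisfy every rule: conjunction adverb conjunction adverb conjunction preposition adjective; preposition adverb conjunction adverb conjunction conjunction adjective; preposition adverb conjunction adverb conjunction preposition adjective.
Count = 3.

3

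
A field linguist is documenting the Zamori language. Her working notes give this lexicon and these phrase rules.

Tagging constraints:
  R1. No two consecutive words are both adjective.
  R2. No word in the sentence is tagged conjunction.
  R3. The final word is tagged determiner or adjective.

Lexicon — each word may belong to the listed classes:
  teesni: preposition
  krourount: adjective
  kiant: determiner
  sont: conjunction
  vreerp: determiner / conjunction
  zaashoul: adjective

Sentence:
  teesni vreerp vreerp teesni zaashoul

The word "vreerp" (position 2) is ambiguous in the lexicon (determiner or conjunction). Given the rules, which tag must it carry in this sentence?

Candidates per position — 1:teesni {preposition}; 2:vreerp {determiner,conjunction}; 3:vreerp {determiner,conjunction}; 4:teesni {preposition}; 5:zaashoul {adjective}.
Word 2 cannot be conjunction — rule 2 would then fail for every completion. It is determiner.
Word 3 cannot be conjunction — rule 2 would then fail for every completion. It is determiner.
So the tagging must be: preposition determiner determiner preposition adjective.
Checking: rule 1 ok; rule 2 ok; rule 3 ok.

determiner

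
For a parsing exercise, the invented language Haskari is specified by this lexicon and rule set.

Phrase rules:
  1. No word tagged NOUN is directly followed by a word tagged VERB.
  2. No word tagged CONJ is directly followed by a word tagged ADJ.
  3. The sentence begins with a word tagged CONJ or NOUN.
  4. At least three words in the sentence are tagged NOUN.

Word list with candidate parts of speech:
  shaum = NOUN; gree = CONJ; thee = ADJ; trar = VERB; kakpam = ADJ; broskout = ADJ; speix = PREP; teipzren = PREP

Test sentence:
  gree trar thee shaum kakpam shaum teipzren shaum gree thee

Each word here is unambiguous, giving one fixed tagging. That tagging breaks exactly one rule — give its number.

2

Fixed tagging: CONJ VERB ADJ NOUN ADJ NOUN PREP NOUN CONJ ADJ.
Checking each rule: R1 holds, R2 violated, R3 holds, R4 holds.
Only rule 2 fails.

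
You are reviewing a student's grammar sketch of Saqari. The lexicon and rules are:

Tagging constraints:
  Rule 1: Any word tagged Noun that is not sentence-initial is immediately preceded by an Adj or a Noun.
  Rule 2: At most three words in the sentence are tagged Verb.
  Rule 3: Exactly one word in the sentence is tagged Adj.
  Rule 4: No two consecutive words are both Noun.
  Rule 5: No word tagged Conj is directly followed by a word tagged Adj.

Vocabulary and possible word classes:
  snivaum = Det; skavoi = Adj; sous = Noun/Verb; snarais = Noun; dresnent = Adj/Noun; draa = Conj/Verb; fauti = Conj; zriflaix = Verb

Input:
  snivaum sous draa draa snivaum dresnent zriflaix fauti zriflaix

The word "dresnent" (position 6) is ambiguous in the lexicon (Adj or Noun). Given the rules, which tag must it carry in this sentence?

Candidates per position — 1:snivaum {Det}; 2:sous {Noun,Verb}; 3:draa {Conj,Verb}; 4:draa {Conj,Verb}; 5:snivaum {Det}; 6:dresnent {Adj,Noun}; 7:zriflaix {Verb}; 8:fauti {Conj}; 9:zriflaix {Verb}.
Word 2 cannot be Noun — rule 1 would then fail for every completion. It is Verb.
Word 3 cannot be Verb — rule 2 would then fail for every completion. It is Conj.
Word 4 cannot be Verb — rule 2 would then fail for every completion. It is Conj.
Word 6 cannot be Noun — rule 1 would then fail for every completion. It is Adj.
That leaves exactly one tagging: Det Verb Conj Conj Det Adj Verb Conj Verb.
Verifying each rule — rule 1 satisfied; rule 2 satisfied; rule 3 satisfied; rule 4 satisfied; rule 5 satisfied.

Adj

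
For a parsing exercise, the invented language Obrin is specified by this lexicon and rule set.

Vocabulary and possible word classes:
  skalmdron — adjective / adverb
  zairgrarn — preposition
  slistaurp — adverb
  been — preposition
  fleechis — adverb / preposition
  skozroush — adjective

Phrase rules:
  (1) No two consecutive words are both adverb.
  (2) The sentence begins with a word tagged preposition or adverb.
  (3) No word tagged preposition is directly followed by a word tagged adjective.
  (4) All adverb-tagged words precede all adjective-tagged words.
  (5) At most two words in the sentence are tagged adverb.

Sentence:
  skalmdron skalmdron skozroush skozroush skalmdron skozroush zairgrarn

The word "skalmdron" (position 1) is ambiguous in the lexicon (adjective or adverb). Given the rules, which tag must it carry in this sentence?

Candidates per position — 1:skalmdron {adjective,adverb}; 2:skalmdron {adjective,adverb}; 3:skozroush {adjective}; 4:skozroush {adjective}; 5:skalmdron {adjective,adverb}; 6:skozroush {adjective}; 7:zairgrarn {preposition}.
If word 1 were adjective, no tagging could satisfy rule 2; so word 1 is adverb.
If word 2 were adverb, no tagging could satisfy rule 1; so word 2 is adjective.
If word 5 were adverb, no tagging could satisfy rule 4; so word 5 is adjective.
The only consistent sequence is: adverb adjective adjective adjective adjective adjective preposition.
Check: rule 1 satisfied; rule 2 satisfied; rule 3 satisfied; rule 4 satisfied; rule 5 satisfied.

adverb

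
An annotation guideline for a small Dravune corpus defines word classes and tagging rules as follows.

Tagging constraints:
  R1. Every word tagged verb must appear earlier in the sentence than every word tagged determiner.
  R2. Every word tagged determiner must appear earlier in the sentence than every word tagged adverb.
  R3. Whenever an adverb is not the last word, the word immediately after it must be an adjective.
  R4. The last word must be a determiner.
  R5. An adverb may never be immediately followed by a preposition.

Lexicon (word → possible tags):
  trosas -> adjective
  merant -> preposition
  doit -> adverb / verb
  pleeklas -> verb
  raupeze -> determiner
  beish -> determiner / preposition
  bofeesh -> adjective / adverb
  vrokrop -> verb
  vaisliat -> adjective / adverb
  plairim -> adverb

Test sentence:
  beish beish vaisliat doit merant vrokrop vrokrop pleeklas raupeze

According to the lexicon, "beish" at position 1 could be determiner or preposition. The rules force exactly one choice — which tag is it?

Candidates per position — 1:beish {determiner,preposition}; 2:beish {determiner,preposition}; 3:vaisliat {adjective,adverb}; 4:doit {adverb,verb}; 5:merant {preposition}; 6:vrokrop {verb}; 7:vrokrop {verb}; 8:pleeklas {verb}; 9:raupeze {determiner}.
Word 1 cannot be determiner — rule 1 would then fail for every completion. It is preposition.
Word 2 cannot be determiner — rule 1 would then fail for every completion. It is preposition.
Word 3 cannot be adverb — rule 2 would then fail for every completion. It is adjective.
Word 4 cannot be adverb — rule 2 would then fail for every completion. It is verb.
The only consistent sequence is: preposition preposition adjective verb preposition verb verb verb determiner.
Rule-by-rule: rule 1 holds; rule 2 holds; rule 3 holds; rule 4 holds; rule 5 holds.

preposition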